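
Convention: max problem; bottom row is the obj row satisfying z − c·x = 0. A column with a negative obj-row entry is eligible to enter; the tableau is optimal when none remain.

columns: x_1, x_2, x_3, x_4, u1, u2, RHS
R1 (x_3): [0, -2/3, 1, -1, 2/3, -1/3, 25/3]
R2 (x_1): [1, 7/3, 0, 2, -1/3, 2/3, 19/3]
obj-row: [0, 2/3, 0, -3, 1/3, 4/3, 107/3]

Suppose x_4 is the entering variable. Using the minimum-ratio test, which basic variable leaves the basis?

Column x_4 entries and ratios — x_3: -1 ≤ 0, skip; x_1: (19/3)/2 = 19/6.
Smallest ratio is 19/6 in the row of x_1, so x_1 leaves.

x_1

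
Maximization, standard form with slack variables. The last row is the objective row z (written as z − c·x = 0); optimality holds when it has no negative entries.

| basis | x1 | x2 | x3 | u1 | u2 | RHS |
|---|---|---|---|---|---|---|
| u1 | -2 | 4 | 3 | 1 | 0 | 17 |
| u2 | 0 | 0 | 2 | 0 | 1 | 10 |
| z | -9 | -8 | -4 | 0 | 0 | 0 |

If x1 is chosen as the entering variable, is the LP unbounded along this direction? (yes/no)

yes

Every constraint-row entry in column x1 is ≤ 0, so increasing x1 is unbounded.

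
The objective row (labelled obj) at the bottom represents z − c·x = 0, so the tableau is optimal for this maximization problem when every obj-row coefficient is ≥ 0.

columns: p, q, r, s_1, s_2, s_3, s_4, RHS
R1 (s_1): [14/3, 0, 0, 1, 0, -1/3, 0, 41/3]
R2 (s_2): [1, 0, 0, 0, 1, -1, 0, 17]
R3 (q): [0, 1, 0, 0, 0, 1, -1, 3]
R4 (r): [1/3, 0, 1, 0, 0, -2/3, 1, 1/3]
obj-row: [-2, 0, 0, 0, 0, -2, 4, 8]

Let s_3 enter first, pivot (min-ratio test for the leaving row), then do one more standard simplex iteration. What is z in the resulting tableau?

142/7

Ratio test on column s_3 — row 1: entry -1/3 ≤ 0; row 2: entry -1 ≤ 0; row 3: 3/1 = 3; row 4: entry -2/3 ≤ 0. Minimum is 3 at row 3 (q leaves); pivot element 1.
Pivot on row 3; the obj-row RHS becomes 8 − (-2)·3 = 14.
Next entering variable (most negative obj-row entry -2): p.
Ratio test on column p — row 1: (44/3)/(14/3) = 22/7; row 2: 20/1 = 20; row 3: entry 0 ≤ 0; row 4: (7/3)/(1/3) = 7. Minimum is 22/7 at row 1 (s_1 leaves); pivot element 14/3.
After the second pivot the obj-row RHS is 14 − (-2)·(22/7) = 142/7.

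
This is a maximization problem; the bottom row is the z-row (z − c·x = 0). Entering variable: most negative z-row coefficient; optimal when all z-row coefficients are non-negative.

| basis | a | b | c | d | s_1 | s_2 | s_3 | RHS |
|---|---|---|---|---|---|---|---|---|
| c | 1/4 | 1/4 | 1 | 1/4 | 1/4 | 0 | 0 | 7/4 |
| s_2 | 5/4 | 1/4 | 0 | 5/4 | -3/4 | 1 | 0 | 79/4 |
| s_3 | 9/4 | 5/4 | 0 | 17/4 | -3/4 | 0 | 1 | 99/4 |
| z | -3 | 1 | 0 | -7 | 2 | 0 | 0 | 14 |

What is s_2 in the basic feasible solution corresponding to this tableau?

s_2 is basic (row 2); its value is the RHS of that row, 79/4.

79/4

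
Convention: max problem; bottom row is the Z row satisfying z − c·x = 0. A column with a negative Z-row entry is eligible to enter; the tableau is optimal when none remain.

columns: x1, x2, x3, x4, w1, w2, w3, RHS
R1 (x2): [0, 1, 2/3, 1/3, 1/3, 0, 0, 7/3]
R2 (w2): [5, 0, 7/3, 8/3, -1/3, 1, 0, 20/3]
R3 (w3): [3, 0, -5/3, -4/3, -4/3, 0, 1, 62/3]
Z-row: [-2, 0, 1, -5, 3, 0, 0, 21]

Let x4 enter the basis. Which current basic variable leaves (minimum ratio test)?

w2

Column x4 entries and ratios — x2: (7/3)/(1/3) = 7; w2: (20/3)/(8/3) = 5/2; w3: -4/3 ≤ 0, skip.
Smallest ratio is 5/2 in the row of w2, so w2 leaves.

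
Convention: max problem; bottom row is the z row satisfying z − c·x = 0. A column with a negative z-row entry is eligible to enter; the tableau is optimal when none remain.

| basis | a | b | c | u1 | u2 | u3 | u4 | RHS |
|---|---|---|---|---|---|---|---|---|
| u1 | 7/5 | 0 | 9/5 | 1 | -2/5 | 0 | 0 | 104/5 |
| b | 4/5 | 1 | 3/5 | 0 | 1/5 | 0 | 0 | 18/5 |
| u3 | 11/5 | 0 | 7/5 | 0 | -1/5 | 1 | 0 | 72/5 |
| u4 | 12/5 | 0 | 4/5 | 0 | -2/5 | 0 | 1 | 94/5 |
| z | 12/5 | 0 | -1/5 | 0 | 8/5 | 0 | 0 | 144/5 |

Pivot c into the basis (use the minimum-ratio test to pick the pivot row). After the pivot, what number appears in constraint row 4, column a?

4/3

Ratio test on column c — row 1: (104/5)/(9/5) = 104/9; row 2: (18/5)/(3/5) = 6; row 3: (72/5)/(7/5) = 72/7; row 4: (94/5)/(4/5) = 47/2. Minimum is 6 at row 2 (b leaves); pivot element 3/5.
Divide row 2 by 3/5; eliminate column c from the other rows.
Row 4 update in column a: 12/5 − (4/5)·(4/3) = 4/3.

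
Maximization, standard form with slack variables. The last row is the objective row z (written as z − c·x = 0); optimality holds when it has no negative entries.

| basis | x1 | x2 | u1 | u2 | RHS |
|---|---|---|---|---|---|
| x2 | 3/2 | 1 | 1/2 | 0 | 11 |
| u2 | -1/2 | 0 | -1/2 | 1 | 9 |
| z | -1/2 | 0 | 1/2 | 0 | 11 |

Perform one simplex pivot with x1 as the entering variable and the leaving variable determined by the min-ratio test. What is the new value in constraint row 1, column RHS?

22/3

Ratio test on column x1 — row 1: 11/(3/2) = 22/3; row 2: entry -1/2 ≤ 0. Minimum is 22/3 at row 1 (x2 leaves); pivot element 3/2.
Divide row 1 by 3/2; eliminate column x1 from the other rows.
In the new row 1, the RHS entry is the old entry divided by the pivot: 11/(3/2) = 22/3.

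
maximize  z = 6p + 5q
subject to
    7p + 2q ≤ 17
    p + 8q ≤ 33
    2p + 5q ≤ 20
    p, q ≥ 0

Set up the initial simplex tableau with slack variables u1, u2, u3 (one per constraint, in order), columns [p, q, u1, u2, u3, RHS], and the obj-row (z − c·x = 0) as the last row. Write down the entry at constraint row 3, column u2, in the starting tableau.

Slack u2 belongs to constraint 2; its column is the unit vector e_2, so the entry in row 3 is 0.

0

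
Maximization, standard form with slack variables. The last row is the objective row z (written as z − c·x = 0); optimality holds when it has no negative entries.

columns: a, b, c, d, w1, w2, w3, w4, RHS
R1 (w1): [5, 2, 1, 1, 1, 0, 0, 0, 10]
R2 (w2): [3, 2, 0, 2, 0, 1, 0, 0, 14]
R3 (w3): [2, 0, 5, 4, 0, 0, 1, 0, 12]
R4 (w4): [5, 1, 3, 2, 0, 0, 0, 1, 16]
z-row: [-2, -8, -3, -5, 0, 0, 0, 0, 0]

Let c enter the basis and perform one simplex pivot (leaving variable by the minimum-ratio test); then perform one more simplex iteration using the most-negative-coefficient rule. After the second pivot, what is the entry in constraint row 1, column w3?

-1/10

Ratio test on column c — row 1: 10/1 = 10; row 2: entry 0 ≤ 0; row 3: 12/5 = 12/5; row 4: 16/3 = 16/3. Minimum is 12/5 at row 3 (w3 leaves); pivot element 5.
Divide row 3 by 5; eliminate column c from the other rows.
Second iteration: most negative z-row entry is -8 in column b, so b enters.
Ratio test on column b — row 1: (38/5)/2 = 19/5; row 2: 14/2 = 7; row 3: entry 0 ≤ 0; row 4: (44/5)/1 = 44/5. Minimum is 19/5 at row 1 (w1 leaves); pivot element 2.
Divide row 1 by 2; eliminate column b from the other rows.
After both pivots, the entry at constraint row 1, column w3 is -1/10.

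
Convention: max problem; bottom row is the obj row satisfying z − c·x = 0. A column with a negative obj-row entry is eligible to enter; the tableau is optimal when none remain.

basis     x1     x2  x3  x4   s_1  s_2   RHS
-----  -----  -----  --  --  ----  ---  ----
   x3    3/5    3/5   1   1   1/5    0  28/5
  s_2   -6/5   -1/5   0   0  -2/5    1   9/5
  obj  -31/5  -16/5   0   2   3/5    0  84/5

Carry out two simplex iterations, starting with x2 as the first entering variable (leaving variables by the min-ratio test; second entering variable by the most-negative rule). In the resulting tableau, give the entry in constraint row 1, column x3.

5/3

Ratio test on column x2 — row 1: (28/5)/(3/5) = 28/3; row 2: entry -1/5 ≤ 0. Minimum is 28/3 at row 1 (x3 leaves); pivot element 3/5.
Divide row 1 by 3/5; eliminate column x2 from the other rows.
Second iteration: most negative obj-row entry is -3 in column x1, so x1 enters.
Ratio test on column x1 — row 1: (28/3)/1 = 28/3; row 2: entry -1 ≤ 0. Minimum is 28/3 at row 1 (x2 leaves); pivot element 1.
Divide row 1 by 1; eliminate column x1 from the other rows.
After both pivots, the entry at constraint row 1, column x3 is 5/3.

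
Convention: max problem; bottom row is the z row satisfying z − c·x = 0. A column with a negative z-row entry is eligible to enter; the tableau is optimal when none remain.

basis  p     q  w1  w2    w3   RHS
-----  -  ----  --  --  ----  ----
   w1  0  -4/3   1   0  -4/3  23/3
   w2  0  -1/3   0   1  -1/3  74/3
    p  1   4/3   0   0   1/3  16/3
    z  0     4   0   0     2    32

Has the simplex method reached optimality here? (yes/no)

Every z-row coefficient is ≥ 0, so the tableau is optimal.

yes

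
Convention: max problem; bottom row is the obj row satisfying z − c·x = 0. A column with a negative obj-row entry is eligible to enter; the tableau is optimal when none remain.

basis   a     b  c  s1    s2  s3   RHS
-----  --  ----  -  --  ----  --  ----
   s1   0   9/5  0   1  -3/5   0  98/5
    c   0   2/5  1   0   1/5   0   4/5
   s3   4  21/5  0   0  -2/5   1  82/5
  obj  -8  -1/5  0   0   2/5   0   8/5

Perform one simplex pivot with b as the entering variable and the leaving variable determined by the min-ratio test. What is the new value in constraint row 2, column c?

Ratio test on column b — row 1: (98/5)/(9/5) = 98/9; row 2: (4/5)/(2/5) = 2; row 3: (82/5)/(21/5) = 82/21. Minimum is 2 at row 2 (c leaves); pivot element 2/5.
Divide row 2 by 2/5; eliminate column b from the other rows.
In the new row 2, the c entry is the old entry divided by the pivot: 1/(2/5) = 5/2.

5/2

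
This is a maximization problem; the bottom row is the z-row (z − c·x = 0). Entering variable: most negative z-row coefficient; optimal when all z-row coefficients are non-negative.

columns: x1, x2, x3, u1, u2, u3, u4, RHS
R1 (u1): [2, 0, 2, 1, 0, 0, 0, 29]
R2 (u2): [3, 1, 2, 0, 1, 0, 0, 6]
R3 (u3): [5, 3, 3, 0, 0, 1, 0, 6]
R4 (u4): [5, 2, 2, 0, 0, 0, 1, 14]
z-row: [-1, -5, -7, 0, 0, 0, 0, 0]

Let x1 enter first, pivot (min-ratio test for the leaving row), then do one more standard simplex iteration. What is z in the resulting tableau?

14

Ratio test on column x1 — row 1: 29/2 = 29/2; row 2: 6/3 = 2; row 3: 6/5 = 6/5; row 4: 14/5 = 14/5. Minimum is 6/5 at row 3 (u3 leaves); pivot element 5.
Pivot on row 3; the z-row RHS becomes 0 − (-1)·(6/5) = 6/5.
Next entering variable (most negative z-row entry -32/5): x3.
Ratio test on column x3 — row 1: (133/5)/(4/5) = 133/4; row 2: (12/5)/(1/5) = 12; row 3: (6/5)/(3/5) = 2; row 4: entry -1 ≤ 0. Minimum is 2 at row 3 (x1 leaves); pivot element 3/5.
After the second pivot the z-row RHS is 6/5 − (-32/5)·2 = 14.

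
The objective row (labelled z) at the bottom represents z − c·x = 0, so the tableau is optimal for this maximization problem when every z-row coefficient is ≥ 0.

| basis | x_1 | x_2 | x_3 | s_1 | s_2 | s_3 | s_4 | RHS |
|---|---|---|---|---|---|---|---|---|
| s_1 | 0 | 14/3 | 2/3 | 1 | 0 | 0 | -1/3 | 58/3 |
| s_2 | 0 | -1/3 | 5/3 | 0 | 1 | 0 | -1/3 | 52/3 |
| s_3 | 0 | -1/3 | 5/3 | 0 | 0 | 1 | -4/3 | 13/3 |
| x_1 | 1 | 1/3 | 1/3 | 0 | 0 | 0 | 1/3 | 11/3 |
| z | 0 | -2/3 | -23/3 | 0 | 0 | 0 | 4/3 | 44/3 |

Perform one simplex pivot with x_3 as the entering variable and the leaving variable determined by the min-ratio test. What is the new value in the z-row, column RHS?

173/5

Ratio test on column x_3 — row 1: (58/3)/(2/3) = 29; row 2: (52/3)/(5/3) = 52/5; row 3: (13/3)/(5/3) = 13/5; row 4: (11/3)/(1/3) = 11. Minimum is 13/5 at row 3 (s_3 leaves); pivot element 5/3.
Divide row 3 by 5/3; eliminate column x_3 from the other rows.
z-row update in column RHS: 44/3 − (-23/3)·(13/5) = 173/5.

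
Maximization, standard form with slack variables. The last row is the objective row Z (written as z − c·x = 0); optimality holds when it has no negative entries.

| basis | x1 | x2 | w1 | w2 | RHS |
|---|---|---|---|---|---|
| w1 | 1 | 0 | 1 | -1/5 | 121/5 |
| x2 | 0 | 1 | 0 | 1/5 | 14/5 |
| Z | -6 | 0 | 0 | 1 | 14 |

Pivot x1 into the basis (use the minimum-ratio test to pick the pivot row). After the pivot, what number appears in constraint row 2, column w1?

Ratio test on column x1 — row 1: (121/5)/1 = 121/5; row 2: entry 0 ≤ 0. Minimum is 121/5 at row 1 (w1 leaves); pivot element 1.
Divide row 1 by 1; eliminate column x1 from the other rows.
Row 2 update in column w1: 0 − 0·1 = 0.

0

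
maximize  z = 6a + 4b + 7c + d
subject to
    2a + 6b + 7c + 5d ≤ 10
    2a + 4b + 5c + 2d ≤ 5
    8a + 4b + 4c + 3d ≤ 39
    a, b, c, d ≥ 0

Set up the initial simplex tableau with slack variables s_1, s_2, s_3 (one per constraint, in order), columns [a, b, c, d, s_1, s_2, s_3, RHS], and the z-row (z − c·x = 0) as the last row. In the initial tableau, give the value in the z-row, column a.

-6

The z-row carries the negated objective coefficients: the a entry is -6.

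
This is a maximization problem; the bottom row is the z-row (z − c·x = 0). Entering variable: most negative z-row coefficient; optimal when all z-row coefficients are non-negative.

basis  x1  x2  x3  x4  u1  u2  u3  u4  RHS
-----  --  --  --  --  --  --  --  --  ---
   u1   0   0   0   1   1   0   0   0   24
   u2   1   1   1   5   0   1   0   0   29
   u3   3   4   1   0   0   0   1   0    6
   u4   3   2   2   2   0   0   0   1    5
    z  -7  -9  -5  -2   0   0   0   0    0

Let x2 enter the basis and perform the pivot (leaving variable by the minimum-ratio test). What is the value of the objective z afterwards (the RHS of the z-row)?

27/2

Ratio test on column x2 — row 1: entry 0 ≤ 0; row 2: 29/1 = 29; row 3: 6/4 = 3/2; row 4: 5/2 = 5/2. Minimum is 3/2 at row 3 (u3 leaves); pivot element 4.
Pivot on row 3; the z-row RHS becomes 0 − (-9)·(3/2) = 27/2.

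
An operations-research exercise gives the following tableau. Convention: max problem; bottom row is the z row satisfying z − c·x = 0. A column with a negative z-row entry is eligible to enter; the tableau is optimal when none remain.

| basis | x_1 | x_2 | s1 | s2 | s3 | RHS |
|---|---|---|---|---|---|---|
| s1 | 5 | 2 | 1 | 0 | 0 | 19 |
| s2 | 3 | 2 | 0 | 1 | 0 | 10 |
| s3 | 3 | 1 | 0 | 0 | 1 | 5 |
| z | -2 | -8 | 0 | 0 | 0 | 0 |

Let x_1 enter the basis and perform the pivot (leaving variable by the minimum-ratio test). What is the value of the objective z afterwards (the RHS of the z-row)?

10/3

Ratio test on column x_1 — row 1: 19/5 = 19/5; row 2: 10/3 = 10/3; row 3: 5/3 = 5/3. Minimum is 5/3 at row 3 (s3 leaves); pivot element 3.
Pivot on row 3; the z-row RHS becomes 0 − (-2)·(5/3) = 10/3.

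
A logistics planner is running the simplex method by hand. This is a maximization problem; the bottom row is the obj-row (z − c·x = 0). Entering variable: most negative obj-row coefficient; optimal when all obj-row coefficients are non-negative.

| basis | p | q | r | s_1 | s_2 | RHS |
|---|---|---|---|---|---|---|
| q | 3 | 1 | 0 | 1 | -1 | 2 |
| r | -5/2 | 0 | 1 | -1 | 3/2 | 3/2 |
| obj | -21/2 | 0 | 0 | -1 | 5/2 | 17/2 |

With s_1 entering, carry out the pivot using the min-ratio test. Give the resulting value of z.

Ratio test on column s_1 — row 1: 2/1 = 2; row 2: entry -1 ≤ 0. Minimum is 2 at row 1 (q leaves); pivot element 1.
Pivot on row 1; the obj-row RHS becomes 17/2 − (-1)·2 = 21/2.

21/2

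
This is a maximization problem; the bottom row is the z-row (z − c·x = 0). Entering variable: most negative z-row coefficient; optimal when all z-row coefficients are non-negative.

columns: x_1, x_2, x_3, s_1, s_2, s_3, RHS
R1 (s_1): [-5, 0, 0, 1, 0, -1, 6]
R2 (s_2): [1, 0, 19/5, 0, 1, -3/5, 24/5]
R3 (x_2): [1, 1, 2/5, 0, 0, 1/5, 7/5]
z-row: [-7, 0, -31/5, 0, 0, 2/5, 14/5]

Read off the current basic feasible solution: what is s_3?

0

s_3 is not in the basis, so in the current basic feasible solution s_3 = 0.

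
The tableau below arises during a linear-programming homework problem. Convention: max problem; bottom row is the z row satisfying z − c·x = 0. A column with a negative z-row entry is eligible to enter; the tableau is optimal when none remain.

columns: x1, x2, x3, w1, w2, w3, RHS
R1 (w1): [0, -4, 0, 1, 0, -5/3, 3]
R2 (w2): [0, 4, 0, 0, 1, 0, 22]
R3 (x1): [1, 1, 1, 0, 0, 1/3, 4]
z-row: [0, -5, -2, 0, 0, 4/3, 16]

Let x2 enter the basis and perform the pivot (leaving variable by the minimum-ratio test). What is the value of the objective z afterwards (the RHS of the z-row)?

36

Ratio test on column x2 — row 1: entry -4 ≤ 0; row 2: 22/4 = 11/2; row 3: 4/1 = 4. Minimum is 4 at row 3 (x1 leaves); pivot element 1.
Pivot on row 3; the z-row RHS becomes 16 − (-5)·4 = 36.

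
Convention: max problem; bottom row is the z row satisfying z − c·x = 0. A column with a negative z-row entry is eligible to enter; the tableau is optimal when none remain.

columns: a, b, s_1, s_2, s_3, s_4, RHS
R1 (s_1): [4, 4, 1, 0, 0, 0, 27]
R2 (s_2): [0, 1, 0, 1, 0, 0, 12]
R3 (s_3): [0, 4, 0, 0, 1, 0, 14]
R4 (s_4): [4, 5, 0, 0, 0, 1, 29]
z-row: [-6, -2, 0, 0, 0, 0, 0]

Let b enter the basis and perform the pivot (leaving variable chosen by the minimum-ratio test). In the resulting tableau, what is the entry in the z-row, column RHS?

Ratio test on column b — row 1: 27/4 = 27/4; row 2: 12/1 = 12; row 3: 14/4 = 7/2; row 4: 29/5 = 29/5. Minimum is 7/2 at row 3 (s_3 leaves); pivot element 4.
Divide row 3 by 4; eliminate column b from the other rows.
z-row update in column RHS: 0 − (-2)·(7/2) = 7.

7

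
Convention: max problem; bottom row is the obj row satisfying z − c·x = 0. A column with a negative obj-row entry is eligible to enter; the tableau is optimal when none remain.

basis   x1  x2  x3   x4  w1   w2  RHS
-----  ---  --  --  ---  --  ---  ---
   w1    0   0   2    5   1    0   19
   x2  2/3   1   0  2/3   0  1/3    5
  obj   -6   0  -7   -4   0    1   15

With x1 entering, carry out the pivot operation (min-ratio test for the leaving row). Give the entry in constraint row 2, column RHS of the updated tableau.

Ratio test on column x1 — row 1: entry 0 ≤ 0; row 2: 5/(2/3) = 15/2. Minimum is 15/2 at row 2 (x2 leaves); pivot element 2/3.
Divide row 2 by 2/3; eliminate column x1 from the other rows.
In the new row 2, the RHS entry is the old entry divided by the pivot: 5/(2/3) = 15/2.

15/2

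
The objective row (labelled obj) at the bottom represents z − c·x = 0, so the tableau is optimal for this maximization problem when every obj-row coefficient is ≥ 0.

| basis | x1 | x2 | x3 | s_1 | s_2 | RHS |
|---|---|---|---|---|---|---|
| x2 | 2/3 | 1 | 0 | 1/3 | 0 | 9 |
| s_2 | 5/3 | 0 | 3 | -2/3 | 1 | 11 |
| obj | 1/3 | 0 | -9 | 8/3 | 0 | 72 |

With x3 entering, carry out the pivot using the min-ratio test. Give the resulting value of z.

Ratio test on column x3 — row 1: entry 0 ≤ 0; row 2: 11/3 = 11/3. Minimum is 11/3 at row 2 (s_2 leaves); pivot element 3.
Pivot on row 2; the obj-row RHS becomes 72 − (-9)·(11/3) = 105.

105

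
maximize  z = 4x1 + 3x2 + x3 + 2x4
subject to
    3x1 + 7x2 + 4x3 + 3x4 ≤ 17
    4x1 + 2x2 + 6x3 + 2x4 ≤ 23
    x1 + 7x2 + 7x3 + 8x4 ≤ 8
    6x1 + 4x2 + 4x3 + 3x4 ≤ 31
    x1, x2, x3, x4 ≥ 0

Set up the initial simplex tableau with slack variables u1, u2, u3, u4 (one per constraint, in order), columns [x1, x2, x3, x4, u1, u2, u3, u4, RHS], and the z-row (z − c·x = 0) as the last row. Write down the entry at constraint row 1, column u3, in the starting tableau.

0

Slack u3 belongs to constraint 3; its column is the unit vector e_3, so the entry in row 1 is 0.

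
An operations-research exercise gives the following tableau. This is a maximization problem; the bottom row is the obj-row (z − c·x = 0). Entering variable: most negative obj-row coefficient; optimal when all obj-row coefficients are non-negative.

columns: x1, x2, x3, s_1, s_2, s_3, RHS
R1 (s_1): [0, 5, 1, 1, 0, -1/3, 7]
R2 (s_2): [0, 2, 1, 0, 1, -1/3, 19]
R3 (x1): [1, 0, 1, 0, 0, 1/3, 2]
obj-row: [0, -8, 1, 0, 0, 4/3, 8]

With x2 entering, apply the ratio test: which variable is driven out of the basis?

Column x2 entries and ratios — s_1: 7/5 = 7/5; s_2: 19/2 = 19/2; x1: 0 ≤ 0, skip.
Smallest ratio is 7/5 in the row of s_1, so s_1 leaves.

s_1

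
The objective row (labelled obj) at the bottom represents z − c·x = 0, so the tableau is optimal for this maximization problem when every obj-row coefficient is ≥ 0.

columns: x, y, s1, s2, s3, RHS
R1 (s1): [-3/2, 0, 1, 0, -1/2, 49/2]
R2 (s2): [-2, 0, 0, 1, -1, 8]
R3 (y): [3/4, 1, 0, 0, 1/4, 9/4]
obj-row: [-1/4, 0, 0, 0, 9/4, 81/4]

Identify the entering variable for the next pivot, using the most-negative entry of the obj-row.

Negative obj-row entries: x: -1/4.
The most negative is -1/4 in column x, so x enters.

x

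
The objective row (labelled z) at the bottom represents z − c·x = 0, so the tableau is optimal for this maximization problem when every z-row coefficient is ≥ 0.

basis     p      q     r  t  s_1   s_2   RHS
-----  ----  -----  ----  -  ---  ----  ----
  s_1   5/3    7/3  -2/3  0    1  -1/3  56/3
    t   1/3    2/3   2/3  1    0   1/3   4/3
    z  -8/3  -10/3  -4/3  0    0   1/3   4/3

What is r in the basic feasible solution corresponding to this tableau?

0

r is not in the basis, so in the current basic feasible solution r = 0.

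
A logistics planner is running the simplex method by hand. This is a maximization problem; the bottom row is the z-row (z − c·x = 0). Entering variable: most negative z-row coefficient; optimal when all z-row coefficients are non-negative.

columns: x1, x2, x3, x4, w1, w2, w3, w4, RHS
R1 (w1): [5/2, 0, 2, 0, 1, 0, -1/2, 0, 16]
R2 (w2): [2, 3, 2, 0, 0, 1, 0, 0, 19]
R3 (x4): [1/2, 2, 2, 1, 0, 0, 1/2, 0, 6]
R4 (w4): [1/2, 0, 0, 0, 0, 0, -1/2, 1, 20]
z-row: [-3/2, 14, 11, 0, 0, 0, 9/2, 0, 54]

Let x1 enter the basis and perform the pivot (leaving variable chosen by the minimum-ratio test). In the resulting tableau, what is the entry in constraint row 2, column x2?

Ratio test on column x1 — row 1: 16/(5/2) = 32/5; row 2: 19/2 = 19/2; row 3: 6/(1/2) = 12; row 4: 20/(1/2) = 40. Minimum is 32/5 at row 1 (w1 leaves); pivot element 5/2.
Divide row 1 by 5/2; eliminate column x1 from the other rows.
Row 2 update in column x2: 3 − 2·0 = 3.

3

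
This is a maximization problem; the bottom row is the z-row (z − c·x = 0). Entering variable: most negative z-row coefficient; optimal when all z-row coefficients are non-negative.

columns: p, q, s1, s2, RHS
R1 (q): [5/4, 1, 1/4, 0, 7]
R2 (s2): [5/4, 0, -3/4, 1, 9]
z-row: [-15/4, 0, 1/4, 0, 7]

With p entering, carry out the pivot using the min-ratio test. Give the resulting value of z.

28

Ratio test on column p — row 1: 7/(5/4) = 28/5; row 2: 9/(5/4) = 36/5. Minimum is 28/5 at row 1 (q leaves); pivot element 5/4.
Pivot on row 1; the z-row RHS becomes 7 − (-15/4)·(28/5) = 28.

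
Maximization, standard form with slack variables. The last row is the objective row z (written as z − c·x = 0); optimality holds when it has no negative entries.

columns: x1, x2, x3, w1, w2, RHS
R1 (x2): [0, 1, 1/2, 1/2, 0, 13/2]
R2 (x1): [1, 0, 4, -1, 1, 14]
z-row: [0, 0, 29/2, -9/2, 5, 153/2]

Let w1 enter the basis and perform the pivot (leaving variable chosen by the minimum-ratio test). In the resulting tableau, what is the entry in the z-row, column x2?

Ratio test on column w1 — row 1: (13/2)/(1/2) = 13; row 2: entry -1 ≤ 0. Minimum is 13 at row 1 (x2 leaves); pivot element 1/2.
Divide row 1 by 1/2; eliminate column w1 from the other rows.
z-row update in column x2: 0 − (-9/2)·2 = 9.

9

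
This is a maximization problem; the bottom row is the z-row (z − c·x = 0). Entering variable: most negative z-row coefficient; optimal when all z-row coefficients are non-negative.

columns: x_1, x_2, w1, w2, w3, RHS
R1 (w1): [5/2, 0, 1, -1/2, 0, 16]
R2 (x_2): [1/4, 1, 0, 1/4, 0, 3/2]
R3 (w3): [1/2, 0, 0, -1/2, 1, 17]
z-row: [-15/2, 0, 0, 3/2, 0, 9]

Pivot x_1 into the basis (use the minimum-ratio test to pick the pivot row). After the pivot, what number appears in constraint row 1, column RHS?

Ratio test on column x_1 — row 1: 16/(5/2) = 32/5; row 2: (3/2)/(1/4) = 6; row 3: 17/(1/2) = 34. Minimum is 6 at row 2 (x_2 leaves); pivot element 1/4.
Divide row 2 by 1/4; eliminate column x_1 from the other rows.
Row 1 update in column RHS: 16 − (5/2)·6 = 1.

1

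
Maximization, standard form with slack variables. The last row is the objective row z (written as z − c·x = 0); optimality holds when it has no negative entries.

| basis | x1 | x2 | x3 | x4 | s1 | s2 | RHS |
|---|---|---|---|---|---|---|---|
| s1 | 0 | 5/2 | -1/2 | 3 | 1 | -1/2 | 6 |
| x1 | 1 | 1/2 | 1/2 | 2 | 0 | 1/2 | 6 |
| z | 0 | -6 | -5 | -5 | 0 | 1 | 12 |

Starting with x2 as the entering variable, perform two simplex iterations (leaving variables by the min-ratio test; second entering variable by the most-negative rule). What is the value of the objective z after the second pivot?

76

Ratio test on column x2 — row 1: 6/(5/2) = 12/5; row 2: 6/(1/2) = 12. Minimum is 12/5 at row 1 (s1 leaves); pivot element 5/2.
Pivot on row 1; the z-row RHS becomes 12 − (-6)·(12/5) = 132/5.
Next entering variable (most negative z-row entry -31/5): x3.
Ratio test on column x3 — row 1: entry -1/5 ≤ 0; row 2: (24/5)/(3/5) = 8. Minimum is 8 at row 2 (x1 leaves); pivot element 3/5.
After the second pivot the z-row RHS is 132/5 − (-31/5)·8 = 76.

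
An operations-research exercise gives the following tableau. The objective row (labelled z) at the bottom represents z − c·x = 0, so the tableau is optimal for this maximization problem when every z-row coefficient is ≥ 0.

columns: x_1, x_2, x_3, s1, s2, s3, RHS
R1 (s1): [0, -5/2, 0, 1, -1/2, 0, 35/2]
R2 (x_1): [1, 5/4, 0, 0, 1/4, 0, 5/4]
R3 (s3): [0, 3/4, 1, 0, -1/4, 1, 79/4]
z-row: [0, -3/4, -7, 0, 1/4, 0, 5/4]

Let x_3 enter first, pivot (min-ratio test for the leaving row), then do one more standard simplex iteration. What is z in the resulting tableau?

Ratio test on column x_3 — row 1: entry 0 ≤ 0; row 2: entry 0 ≤ 0; row 3: (79/4)/1 = 79/4. Minimum is 79/4 at row 3 (s3 leaves); pivot element 1.
Pivot on row 3; the z-row RHS becomes 5/4 − (-7)·(79/4) = 279/2.
Next entering variable (most negative z-row entry -3/2): s2.
Ratio test on column s2 — row 1: entry -1/2 ≤ 0; row 2: (5/4)/(1/4) = 5; row 3: entry -1/4 ≤ 0. Minimum is 5 at row 2 (x_1 leaves); pivot element 1/4.
After the second pivot the z-row RHS is 279/2 − (-3/2)·5 = 147.

147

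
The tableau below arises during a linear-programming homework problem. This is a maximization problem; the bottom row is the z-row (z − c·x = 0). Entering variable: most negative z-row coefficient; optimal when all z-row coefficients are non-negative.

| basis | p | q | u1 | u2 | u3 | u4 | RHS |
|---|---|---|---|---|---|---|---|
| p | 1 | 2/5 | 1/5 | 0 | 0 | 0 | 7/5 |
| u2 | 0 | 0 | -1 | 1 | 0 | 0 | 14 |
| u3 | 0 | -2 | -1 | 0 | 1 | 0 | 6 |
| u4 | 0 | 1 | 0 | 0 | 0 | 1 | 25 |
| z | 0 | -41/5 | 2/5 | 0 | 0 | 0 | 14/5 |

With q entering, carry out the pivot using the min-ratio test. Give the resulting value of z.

Ratio test on column q — row 1: (7/5)/(2/5) = 7/2; row 2: entry 0 ≤ 0; row 3: entry -2 ≤ 0; row 4: 25/1 = 25. Minimum is 7/2 at row 1 (p leaves); pivot element 2/5.
Pivot on row 1; the z-row RHS becomes 14/5 − (-41/5)·(7/2) = 63/2.

63/2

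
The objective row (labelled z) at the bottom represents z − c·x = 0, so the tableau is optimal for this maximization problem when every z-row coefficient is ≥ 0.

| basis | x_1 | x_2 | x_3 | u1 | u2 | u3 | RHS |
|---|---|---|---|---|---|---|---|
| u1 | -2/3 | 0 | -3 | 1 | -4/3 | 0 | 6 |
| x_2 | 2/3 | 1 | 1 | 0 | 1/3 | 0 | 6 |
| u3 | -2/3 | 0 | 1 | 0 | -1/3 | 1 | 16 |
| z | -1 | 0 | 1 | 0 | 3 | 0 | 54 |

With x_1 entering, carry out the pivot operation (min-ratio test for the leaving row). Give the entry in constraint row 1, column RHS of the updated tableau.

Ratio test on column x_1 — row 1: entry -2/3 ≤ 0; row 2: 6/(2/3) = 9; row 3: entry -2/3 ≤ 0. Minimum is 9 at row 2 (x_2 leaves); pivot element 2/3.
Divide row 2 by 2/3; eliminate column x_1 from the other rows.
Row 1 update in column RHS: 6 − (-2/3)·9 = 12.

12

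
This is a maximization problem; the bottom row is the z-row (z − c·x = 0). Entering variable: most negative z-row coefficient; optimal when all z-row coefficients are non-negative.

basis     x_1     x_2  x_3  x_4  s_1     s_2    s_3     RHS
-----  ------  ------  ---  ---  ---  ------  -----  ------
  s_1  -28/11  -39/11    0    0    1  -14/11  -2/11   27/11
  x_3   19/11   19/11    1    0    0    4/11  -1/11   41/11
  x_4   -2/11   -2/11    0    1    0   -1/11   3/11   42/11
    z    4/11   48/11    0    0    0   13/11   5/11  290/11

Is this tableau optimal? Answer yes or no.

yes

Every z-row coefficient is ≥ 0, so the tableau is optimal.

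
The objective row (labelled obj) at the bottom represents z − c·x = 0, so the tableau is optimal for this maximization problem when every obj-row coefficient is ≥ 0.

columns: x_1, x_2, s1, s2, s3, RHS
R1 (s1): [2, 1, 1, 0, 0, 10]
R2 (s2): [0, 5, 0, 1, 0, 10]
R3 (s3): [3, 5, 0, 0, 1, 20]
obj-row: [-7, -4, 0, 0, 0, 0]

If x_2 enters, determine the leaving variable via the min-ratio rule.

s2

Column x_2 entries and ratios — s1: 10/1 = 10; s2: 10/5 = 2; s3: 20/5 = 4.
Smallest ratio is 2 in the row of s2, so s2 leaves.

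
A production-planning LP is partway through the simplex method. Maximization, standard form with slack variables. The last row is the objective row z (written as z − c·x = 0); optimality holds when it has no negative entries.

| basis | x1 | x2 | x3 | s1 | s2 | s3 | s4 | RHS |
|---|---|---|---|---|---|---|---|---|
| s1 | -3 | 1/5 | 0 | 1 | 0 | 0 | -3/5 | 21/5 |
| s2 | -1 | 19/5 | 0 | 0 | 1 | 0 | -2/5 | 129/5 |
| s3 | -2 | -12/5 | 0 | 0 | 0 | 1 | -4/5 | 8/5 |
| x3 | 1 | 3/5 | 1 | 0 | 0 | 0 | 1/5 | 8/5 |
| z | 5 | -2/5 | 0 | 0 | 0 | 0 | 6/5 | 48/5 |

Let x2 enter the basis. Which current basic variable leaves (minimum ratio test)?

x3

Column x2 entries and ratios — s1: (21/5)/(1/5) = 21; s2: (129/5)/(19/5) = 129/19; s3: -12/5 ≤ 0, skip; x3: (8/5)/(3/5) = 8/3.
Smallest ratio is 8/3 in the row of x3, so x3 leaves.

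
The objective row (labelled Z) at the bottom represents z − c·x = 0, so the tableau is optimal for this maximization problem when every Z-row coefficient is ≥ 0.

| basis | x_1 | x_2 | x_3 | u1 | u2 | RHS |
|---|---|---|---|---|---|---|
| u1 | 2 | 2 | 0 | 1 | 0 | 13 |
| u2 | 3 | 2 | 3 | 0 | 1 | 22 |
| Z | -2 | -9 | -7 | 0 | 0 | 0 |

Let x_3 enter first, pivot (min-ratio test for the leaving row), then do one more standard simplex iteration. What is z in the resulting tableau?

159/2

Ratio test on column x_3 — row 1: entry 0 ≤ 0; row 2: 22/3 = 22/3. Minimum is 22/3 at row 2 (u2 leaves); pivot element 3.
Pivot on row 2; the Z-row RHS becomes 0 − (-7)·(22/3) = 154/3.
Next entering variable (most negative Z-row entry -13/3): x_2.
Ratio test on column x_2 — row 1: 13/2 = 13/2; row 2: (22/3)/(2/3) = 11. Minimum is 13/2 at row 1 (u1 leaves); pivot element 2.
After the second pivot the Z-row RHS is 154/3 − (-13/3)·(13/2) = 159/2.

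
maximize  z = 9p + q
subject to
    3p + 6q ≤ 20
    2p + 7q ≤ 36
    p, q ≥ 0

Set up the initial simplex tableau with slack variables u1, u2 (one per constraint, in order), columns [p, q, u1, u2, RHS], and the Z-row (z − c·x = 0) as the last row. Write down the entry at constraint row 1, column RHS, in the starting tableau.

The RHS of constraint 1 is b_1 = 20.

20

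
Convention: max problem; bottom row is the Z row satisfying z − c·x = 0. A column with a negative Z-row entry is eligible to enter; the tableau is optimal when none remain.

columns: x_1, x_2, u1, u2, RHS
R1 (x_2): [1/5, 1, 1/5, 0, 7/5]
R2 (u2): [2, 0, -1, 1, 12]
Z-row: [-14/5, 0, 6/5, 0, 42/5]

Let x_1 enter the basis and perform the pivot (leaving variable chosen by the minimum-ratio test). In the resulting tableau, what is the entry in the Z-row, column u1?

-1/5

Ratio test on column x_1 — row 1: (7/5)/(1/5) = 7; row 2: 12/2 = 6. Minimum is 6 at row 2 (u2 leaves); pivot element 2.
Divide row 2 by 2; eliminate column x_1 from the other rows.
Z-row update in column u1: 6/5 − (-14/5)·(-1/2) = -1/5.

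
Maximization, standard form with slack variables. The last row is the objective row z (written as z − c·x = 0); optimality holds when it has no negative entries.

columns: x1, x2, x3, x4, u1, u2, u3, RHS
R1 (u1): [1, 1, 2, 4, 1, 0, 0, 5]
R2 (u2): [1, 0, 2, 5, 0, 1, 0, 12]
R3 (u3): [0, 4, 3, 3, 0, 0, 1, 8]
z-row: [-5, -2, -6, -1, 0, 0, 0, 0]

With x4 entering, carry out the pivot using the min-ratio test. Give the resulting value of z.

Ratio test on column x4 — row 1: 5/4 = 5/4; row 2: 12/5 = 12/5; row 3: 8/3 = 8/3. Minimum is 5/4 at row 1 (u1 leaves); pivot element 4.
Pivot on row 1; the z-row RHS becomes 0 − (-1)·(5/4) = 5/4.

5/4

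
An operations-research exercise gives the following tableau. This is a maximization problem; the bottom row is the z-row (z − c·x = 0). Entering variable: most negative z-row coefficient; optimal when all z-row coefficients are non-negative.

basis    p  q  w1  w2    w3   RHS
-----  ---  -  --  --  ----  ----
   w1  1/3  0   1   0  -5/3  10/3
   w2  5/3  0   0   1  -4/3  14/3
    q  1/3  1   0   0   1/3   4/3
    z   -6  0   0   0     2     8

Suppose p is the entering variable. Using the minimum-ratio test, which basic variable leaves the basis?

w2

Column p entries and ratios — w1: (10/3)/(1/3) = 10; w2: (14/3)/(5/3) = 14/5; q: (4/3)/(1/3) = 4.
Smallest ratio is 14/5 in the row of w2, so w2 leaves.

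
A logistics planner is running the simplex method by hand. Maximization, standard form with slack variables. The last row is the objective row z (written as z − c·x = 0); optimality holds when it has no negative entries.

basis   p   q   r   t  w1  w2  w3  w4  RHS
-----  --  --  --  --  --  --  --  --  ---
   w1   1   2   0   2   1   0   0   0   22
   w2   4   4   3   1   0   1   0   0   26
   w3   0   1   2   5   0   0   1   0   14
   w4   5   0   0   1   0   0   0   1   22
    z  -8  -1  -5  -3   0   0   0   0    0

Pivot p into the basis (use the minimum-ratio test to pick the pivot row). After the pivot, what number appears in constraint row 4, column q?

Ratio test on column p — row 1: 22/1 = 22; row 2: 26/4 = 13/2; row 3: entry 0 ≤ 0; row 4: 22/5 = 22/5. Minimum is 22/5 at row 4 (w4 leaves); pivot element 5.
Divide row 4 by 5; eliminate column p from the other rows.
In the new row 4, the q entry is the old entry divided by the pivot: 0/5 = 0.

0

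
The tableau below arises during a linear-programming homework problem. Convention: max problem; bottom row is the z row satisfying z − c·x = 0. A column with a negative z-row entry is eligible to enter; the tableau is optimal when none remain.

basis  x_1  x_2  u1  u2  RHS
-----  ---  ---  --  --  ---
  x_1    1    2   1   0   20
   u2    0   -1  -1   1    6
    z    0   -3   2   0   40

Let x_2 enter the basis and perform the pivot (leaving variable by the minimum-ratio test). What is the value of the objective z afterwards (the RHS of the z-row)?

70

Ratio test on column x_2 — row 1: 20/2 = 10; row 2: entry -1 ≤ 0. Minimum is 10 at row 1 (x_1 leaves); pivot element 2.
Pivot on row 1; the z-row RHS becomes 40 − (-3)·10 = 70.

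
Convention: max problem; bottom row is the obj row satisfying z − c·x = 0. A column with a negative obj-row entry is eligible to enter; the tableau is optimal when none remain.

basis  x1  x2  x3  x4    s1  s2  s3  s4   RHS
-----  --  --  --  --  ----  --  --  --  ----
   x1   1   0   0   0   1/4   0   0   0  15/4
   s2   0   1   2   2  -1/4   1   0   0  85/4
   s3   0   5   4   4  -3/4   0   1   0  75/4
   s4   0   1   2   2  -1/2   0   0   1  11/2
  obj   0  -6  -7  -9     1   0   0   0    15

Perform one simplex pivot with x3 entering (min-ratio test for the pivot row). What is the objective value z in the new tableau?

Ratio test on column x3 — row 1: entry 0 ≤ 0; row 2: (85/4)/2 = 85/8; row 3: (75/4)/4 = 75/16; row 4: (11/2)/2 = 11/4. Minimum is 11/4 at row 4 (s4 leaves); pivot element 2.
Pivot on row 4; the obj-row RHS becomes 15 − (-7)·(11/4) = 137/4.

137/4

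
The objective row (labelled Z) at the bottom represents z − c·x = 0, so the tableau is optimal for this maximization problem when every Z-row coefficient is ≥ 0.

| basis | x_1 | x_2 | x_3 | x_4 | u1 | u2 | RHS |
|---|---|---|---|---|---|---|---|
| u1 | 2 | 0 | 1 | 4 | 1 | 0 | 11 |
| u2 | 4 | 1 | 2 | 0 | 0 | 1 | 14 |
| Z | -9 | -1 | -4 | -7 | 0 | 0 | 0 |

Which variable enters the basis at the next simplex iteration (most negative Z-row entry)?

x_1

Negative Z-row entries: x_1: -9, x_2: -1, x_3: -4, x_4: -7.
The most negative is -9 in column x_1, so x_1 enters.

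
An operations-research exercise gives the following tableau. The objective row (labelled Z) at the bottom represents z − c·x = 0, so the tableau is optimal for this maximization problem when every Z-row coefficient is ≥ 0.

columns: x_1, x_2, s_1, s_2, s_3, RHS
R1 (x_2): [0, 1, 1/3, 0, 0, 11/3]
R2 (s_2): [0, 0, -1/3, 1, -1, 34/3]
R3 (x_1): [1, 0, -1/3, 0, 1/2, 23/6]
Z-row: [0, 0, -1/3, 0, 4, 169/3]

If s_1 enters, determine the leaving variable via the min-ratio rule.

x_2

Column s_1 entries and ratios — x_2: (11/3)/(1/3) = 11; s_2: -1/3 ≤ 0, skip; x_1: -1/3 ≤ 0, skip.
Smallest ratio is 11 in the row of x_2, so x_2 leaves.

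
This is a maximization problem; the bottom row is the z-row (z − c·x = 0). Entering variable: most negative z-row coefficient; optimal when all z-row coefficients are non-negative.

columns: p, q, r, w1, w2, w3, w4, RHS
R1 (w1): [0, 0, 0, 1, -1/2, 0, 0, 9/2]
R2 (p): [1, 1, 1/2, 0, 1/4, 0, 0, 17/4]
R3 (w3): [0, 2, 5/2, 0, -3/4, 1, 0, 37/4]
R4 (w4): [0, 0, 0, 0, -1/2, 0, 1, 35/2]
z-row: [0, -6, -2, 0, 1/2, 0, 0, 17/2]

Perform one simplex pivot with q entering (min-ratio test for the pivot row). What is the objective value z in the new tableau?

34

Ratio test on column q — row 1: entry 0 ≤ 0; row 2: (17/4)/1 = 17/4; row 3: (37/4)/2 = 37/8; row 4: entry 0 ≤ 0. Minimum is 17/4 at row 2 (p leaves); pivot element 1.
Pivot on row 2; the z-row RHS becomes 17/2 − (-6)·(17/4) = 34.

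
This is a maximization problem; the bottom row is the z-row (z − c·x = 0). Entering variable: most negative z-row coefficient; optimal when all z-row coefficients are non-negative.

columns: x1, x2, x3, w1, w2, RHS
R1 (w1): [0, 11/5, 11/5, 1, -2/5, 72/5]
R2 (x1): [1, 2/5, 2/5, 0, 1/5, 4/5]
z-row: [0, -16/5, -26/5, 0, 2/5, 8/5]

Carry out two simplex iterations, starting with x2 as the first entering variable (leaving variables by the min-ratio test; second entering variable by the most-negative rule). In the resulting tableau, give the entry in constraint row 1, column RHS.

10

Ratio test on column x2 — row 1: (72/5)/(11/5) = 72/11; row 2: (4/5)/(2/5) = 2. Minimum is 2 at row 2 (x1 leaves); pivot element 2/5.
Divide row 2 by 2/5; eliminate column x2 from the other rows.
Second iteration: most negative z-row entry is -2 in column x3, so x3 enters.
Ratio test on column x3 — row 1: entry 0 ≤ 0; row 2: 2/1 = 2. Minimum is 2 at row 2 (x2 leaves); pivot element 1.
Divide row 2 by 1; eliminate column x3 from the other rows.
After both pivots, the entry at constraint row 1, column RHS is 10.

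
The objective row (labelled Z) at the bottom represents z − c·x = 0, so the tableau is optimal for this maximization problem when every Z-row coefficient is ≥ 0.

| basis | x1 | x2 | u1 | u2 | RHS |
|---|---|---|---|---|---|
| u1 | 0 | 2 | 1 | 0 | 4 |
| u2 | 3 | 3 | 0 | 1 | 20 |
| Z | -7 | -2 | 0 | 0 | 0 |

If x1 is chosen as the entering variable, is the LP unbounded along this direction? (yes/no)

Column x1 has positive entries in row(s) 2, so the ratio test bounds it — not unbounded.

no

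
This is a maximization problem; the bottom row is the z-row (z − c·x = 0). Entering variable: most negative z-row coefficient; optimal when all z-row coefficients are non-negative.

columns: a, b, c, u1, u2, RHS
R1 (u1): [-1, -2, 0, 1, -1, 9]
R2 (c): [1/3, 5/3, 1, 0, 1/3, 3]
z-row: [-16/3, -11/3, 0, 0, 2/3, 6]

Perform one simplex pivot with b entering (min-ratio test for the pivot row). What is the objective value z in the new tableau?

63/5

Ratio test on column b — row 1: entry -2 ≤ 0; row 2: 3/(5/3) = 9/5. Minimum is 9/5 at row 2 (c leaves); pivot element 5/3.
Pivot on row 2; the z-row RHS becomes 6 − (-11/3)·(9/5) = 63/5.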